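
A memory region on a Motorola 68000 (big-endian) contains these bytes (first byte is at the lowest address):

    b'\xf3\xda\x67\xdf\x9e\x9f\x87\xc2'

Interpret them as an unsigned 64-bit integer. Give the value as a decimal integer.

17571471106276034498

In big-endian order the high byte comes first in memory.
The bytes are already most-significant first: 0xF3DA67DF9E9F87C2.
0xF3DA67DF9E9F87C2 = 17571471106276034498.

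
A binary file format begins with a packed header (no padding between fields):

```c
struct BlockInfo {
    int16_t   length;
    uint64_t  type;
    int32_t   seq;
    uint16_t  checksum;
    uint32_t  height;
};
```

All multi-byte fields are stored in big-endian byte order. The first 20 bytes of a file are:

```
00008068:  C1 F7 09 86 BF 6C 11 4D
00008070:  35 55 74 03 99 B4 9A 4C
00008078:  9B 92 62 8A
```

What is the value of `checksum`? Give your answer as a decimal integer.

39500

`checksum` follows `length` (2 B), `type` (8 B), `seq` (4 B), so it starts at offset 2 + 8 + 4 = 14 and occupies 2 bytes.
Bytes at offsets 14..15: 9A 4C.
Big-endian stores the most-significant byte at the lowest address.
The bytes are already most-significant first: 0x9A4C.
0x9A4C = 39500.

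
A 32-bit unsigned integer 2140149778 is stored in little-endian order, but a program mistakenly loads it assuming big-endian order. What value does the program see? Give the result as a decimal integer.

2140149778 in 32-bit hexadecimal is 0x7F901812.
Stored little-endian, the bytes at ascending addresses are 12 18 90 7F.
Read back as big-endian, the last byte is least significant, giving 0x1218907F.
0x1218907F = 303599743.

303599743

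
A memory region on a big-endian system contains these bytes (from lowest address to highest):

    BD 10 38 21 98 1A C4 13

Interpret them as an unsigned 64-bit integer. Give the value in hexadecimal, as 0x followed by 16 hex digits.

0xBD103821981AC413

Big-endian stores the most-significant byte at the lowest address.
The bytes are already most-significant first: 0xBD103821981AC413.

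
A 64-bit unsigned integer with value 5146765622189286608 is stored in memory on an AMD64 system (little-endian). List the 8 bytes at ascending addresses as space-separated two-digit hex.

5146765622189286608 in hexadecimal, padded to 64 bits, is 0x476CFC108CC8E4D0.
Split into bytes (most-significant first): 47 6C FC 10 8C C8 E4 D0.
Little-endian stores the least-significant byte at the lowest address.
So at ascending addresses the bytes are D0 E4 C8 8C 10 FC 6C 47.

D0 E4 C8 8C 10 FC 6C 47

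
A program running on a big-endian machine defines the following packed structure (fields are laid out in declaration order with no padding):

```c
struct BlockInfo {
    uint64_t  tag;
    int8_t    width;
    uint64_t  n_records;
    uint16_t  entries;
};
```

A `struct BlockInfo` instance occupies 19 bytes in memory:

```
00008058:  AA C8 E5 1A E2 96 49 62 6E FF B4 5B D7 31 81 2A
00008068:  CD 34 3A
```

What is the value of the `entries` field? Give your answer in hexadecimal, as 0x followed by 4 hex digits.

0x343A

`entries` follows `tag` (8 B), `width` (1 B), `n_records` (8 B), so it starts at offset 8 + 1 + 8 = 17 and occupies 2 bytes.
Bytes at offsets 17..18: 34 3A.
Big-endian stores the most-significant byte at the lowest address.
The bytes are already most-significant first: 0x343A.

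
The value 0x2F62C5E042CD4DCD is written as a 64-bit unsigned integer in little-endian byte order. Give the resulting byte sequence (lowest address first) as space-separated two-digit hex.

CD 4D CD 42 E0 C5 62 2F

Split into bytes (most-significant first): 2F 62 C5 E0 42 CD 4D CD.
In little-endian order the low byte comes first in memory.
So at ascending addresses the bytes are CD 4D CD 42 E0 C5 62 2F.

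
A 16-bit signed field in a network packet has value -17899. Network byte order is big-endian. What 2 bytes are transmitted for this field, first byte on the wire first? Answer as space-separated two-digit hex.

BA 15

Two's complement of -17899 in 16 bits: 17899 = 0x45EB; invert → 0xBA14; add 1 → 0xBA15.
Split into bytes (most-significant first): BA 15.
Big-endian stores the most-significant byte at the lowest address.
So the memory order matches the most-significant-first order: BA 15.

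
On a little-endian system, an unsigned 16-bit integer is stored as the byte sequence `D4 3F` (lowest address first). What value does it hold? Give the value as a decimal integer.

Little-endian stores the least-significant byte at the lowest address.
Reassemble most-significant byte first: 3F D4 → 0x3FD4.
0x3FD4 = 16340.

16340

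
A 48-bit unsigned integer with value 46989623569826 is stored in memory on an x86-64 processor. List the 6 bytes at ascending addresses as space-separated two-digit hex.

A2 2D D2 9F BC 2A

46989623569826 in hexadecimal, padded to 48 bits, is 0x2ABC9FD22DA2.
Split into bytes (most-significant first): 2A BC 9F D2 2D A2.
Little-endian stores the least-significant byte at the lowest address.
So at ascending addresses the bytes are A2 2D D2 9F BC 2A.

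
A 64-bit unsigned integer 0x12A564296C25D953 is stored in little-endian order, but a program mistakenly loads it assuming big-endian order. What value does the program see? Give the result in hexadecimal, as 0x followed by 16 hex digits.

Stored little-endian, the bytes at ascending addresses are 53 D9 25 6C 29 64 A5 12.
Read back as big-endian, the last byte is least significant, giving 0x53D9256C2964A512.

0x53D9256C2964A512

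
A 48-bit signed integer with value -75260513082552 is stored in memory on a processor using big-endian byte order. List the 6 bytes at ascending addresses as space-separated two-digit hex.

Two's complement of -75260513082552 in 48 bits: 75260513082552 = 0x4472F425DCB8; invert → 0xBB8D0BDA2347; add 1 → 0xBB8D0BDA2348.
Split into bytes (most-significant first): BB 8D 0B DA 23 48.
Big-endian: lowest address holds the most-significant byte.
So the memory order matches the most-significant-first order: BB 8D 0B DA 23 48.

BB 8D 0B DA 23 48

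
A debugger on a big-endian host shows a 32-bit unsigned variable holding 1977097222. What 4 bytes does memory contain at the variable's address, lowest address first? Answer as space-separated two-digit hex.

1977097222 in hexadecimal, padded to 32 bits, is 0x75D81C06.
Split into bytes (most-significant first): 75 D8 1C 06.
Big-endian stores the most-significant byte at the lowest address.
So the memory order matches the most-significant-first order: 75 D8 1C 06.

75 D8 1C 06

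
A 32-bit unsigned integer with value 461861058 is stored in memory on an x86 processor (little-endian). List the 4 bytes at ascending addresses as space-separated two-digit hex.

461861058 in hexadecimal, padded to 32 bits, is 0x1B8770C2.
Split into bytes (most-significant first): 1B 87 70 C2.
In little-endian order the low byte comes first in memory.
So at ascending addresses the bytes are C2 70 87 1B.

C2 70 87 1B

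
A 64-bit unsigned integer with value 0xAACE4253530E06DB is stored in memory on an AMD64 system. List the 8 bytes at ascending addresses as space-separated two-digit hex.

Split into bytes (most-significant first): AA CE 42 53 53 0E 06 DB.
In little-endian order the low byte comes first in memory.
So at ascending addresses the bytes are DB 06 0E 53 53 42 CE AA.

DB 06 0E 53 53 42 CE AA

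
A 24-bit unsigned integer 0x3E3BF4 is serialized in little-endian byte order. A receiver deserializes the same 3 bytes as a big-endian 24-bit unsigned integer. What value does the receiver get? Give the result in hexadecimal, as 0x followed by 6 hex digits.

0xF43B3E

Stored little-endian, the bytes at ascending addresses are F4 3B 3E.
Read back as big-endian, the last byte is least significant, giving 0xF43B3E.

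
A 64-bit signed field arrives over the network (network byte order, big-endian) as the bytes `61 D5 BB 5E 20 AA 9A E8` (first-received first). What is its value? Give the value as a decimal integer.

7049746804667751144

In big-endian order the high byte comes first in memory.
The bytes are already most-significant first: 0x61D5BB5E20AA9AE8.
0x61D5BB5E20AA9AE8 = 7049746804667751144.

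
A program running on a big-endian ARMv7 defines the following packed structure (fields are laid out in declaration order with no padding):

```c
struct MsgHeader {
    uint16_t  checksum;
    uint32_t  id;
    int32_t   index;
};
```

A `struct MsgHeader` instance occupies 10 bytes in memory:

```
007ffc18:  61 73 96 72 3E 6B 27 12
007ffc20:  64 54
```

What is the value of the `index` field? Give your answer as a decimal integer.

`index` follows `checksum` (2 B), `id` (4 B), so it starts at offset 2 + 4 = 6 and occupies 4 bytes.
Bytes at offsets 6..9: 27 12 64 54.
In big-endian order the high byte comes first in memory.
The bytes are already most-significant first: 0x27126454.
0x27126454 = 655516756.

655516756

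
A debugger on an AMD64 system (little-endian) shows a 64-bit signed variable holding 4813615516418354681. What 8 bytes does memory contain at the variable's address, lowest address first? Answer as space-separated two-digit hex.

F9 AD 6C FD CE 65 CD 42

4813615516418354681 in hexadecimal, padded to 64 bits, is 0x42CD65CEFD6CADF9.
Split into bytes (most-significant first): 42 CD 65 CE FD 6C AD F9.
In little-endian order the low byte comes first in memory.
So at ascending addresses the bytes are F9 AD 6C FD CE 65 CD 42.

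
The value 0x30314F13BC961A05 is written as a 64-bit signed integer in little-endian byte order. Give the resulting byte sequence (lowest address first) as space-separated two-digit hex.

Split into bytes (most-significant first): 30 31 4F 13 BC 96 1A 05.
In little-endian order the low byte comes first in memory.
So at ascending addresses the bytes are 05 1A 96 BC 13 4F 31 30.

05 1A 96 BC 13 4F 31 30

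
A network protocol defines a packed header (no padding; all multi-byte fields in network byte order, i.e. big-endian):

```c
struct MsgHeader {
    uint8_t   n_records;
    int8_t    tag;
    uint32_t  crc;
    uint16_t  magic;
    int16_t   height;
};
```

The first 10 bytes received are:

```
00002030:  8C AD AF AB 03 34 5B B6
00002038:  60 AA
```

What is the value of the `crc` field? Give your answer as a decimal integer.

`crc` follows `n_records` (1 B), `tag` (1 B), so it starts at offset 1 + 1 = 2 and occupies 4 bytes.
Bytes at offsets 2..5: AF AB 03 34.
Big-endian: lowest address holds the most-significant byte.
The bytes are already most-significant first: 0xAFAB0334.
0xAFAB0334 = 2947220276.

2947220276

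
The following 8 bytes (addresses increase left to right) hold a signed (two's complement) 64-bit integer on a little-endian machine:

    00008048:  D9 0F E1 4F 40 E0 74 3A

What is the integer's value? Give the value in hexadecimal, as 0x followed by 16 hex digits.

0x3A74E0404FE10FD9

Little-endian: lowest address holds the least-significant byte.
Reassemble most-significant byte first: 3A 74 E0 40 4F E1 0F D9 → 0x3A74E0404FE10FD9.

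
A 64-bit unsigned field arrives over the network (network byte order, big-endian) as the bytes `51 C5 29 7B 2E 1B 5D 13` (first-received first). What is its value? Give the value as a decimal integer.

In big-endian order the high byte comes first in memory.
The bytes are already most-significant first: 0x51C5297B2E1B5D13.
0x51C5297B2E1B5D13 = 5892161296515423507.

5892161296515423507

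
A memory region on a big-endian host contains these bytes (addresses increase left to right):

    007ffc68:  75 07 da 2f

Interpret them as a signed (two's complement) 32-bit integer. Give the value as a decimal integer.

Big-endian stores the most-significant byte at the lowest address.
The bytes are already most-significant first: 0x7507DA2F.
0x7507DA2F = 1963448879.

1963448879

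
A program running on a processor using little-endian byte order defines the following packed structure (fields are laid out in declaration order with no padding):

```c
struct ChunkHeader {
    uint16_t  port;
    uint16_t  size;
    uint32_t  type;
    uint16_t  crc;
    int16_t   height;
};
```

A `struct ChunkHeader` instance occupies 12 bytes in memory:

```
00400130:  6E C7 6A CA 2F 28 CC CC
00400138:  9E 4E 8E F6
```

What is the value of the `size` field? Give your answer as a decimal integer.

`size` follows `port` (2 bytes), so it starts at byte offset 2 and occupies 2 bytes.
Bytes at offsets 2..3: 6A CA.
In little-endian order the low byte comes first in memory.
Reassemble most-significant byte first: CA 6A → 0xCA6A.
0xCA6A = 51818.

51818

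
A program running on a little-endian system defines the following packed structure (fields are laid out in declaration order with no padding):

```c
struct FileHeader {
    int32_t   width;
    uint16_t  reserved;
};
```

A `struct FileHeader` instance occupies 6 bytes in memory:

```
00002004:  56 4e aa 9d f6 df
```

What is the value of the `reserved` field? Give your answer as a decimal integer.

57334

`reserved` follows `width` (4 bytes), so it starts at byte offset 4 and occupies 2 bytes.
Bytes at offsets 4..5: F6 DF.
In little-endian order the low byte comes first in memory.
Reassemble most-significant byte first: DF F6 → 0xDFF6.
0xDFF6 = 57334.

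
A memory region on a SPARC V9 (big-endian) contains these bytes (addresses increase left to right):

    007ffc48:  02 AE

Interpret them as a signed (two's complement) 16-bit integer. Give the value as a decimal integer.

686

Big-endian: lowest address holds the most-significant byte.
The bytes are already most-significant first: 0x02AE.
0x02AE = 686.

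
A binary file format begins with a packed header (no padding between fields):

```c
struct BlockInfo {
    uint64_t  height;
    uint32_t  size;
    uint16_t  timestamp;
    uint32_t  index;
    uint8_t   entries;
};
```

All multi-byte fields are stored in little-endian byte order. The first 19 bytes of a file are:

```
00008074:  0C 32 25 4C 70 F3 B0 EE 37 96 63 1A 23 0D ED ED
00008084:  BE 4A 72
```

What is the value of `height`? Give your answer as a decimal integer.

`height` is the first field, at byte offset 0, occupying 8 bytes.
Bytes at offsets 0..7: 0C 32 25 4C 70 F3 B0 EE.
In little-endian order the low byte comes first in memory.
Reassemble most-significant byte first: EE B0 F3 70 4C 25 32 0C → 0xEEB0F3704C25320C.
0xEEB0F3704C25320C = 17199514640567317004.

17199514640567317004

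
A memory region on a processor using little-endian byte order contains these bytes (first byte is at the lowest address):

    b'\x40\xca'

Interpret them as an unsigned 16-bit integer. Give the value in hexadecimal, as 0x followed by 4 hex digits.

In little-endian order the low byte comes first in memory.
Reassemble most-significant byte first: CA 40 → 0xCA40.

0xCA40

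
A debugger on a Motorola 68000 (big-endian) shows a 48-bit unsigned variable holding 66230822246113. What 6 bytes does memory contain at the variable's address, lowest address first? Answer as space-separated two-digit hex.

3C 3C 90 A2 16 E1

66230822246113 in hexadecimal, padded to 48 bits, is 0x3C3C90A216E1.
Split into bytes (most-significant first): 3C 3C 90 A2 16 E1.
Big-endian stores the most-significant byte at the lowest address.
So the memory order matches the most-significant-first order: 3C 3C 90 A2 16 E1.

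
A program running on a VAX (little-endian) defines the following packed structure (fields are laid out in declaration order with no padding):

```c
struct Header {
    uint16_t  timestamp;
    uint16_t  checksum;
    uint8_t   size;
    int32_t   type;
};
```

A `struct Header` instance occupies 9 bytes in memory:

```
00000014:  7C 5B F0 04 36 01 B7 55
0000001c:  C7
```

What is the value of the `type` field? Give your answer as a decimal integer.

-950683903

`type` follows `timestamp` (2 B), `checksum` (2 B), `size` (1 B), so it starts at offset 2 + 2 + 1 = 5 and occupies 4 bytes.
Bytes at offsets 5..8: 01 B7 55 C7.
Little-endian: lowest address holds the least-significant byte.
Reassemble most-significant byte first: C7 55 B7 01 → 0xC755B701.
Top bit is set, so as a signed 32-bit value this is 0xC755B701 − 2^32 = -950683903.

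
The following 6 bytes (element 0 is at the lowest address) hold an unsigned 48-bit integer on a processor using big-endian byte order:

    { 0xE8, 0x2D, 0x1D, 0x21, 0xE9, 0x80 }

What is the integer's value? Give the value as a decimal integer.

Big-endian stores the most-significant byte at the lowest address.
The bytes are already most-significant first: 0xE82D1D21E980.
0xE82D1D21E980 = 255280459934080.

255280459934080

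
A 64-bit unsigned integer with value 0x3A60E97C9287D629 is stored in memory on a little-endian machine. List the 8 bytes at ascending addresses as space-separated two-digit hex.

29 D6 87 92 7C E9 60 3A

Split into bytes (most-significant first): 3A 60 E9 7C 92 87 D6 29.
Little-endian: lowest address holds the least-significant byte.
So at ascending addresses the bytes are 29 D6 87 92 7C E9 60 3A.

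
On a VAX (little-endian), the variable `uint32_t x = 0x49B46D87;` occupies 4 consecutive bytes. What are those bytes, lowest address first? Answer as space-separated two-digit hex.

87 6D B4 49

Split into bytes (most-significant first): 49 B4 6D 87.
In little-endian order the low byte comes first in memory.
So at ascending addresses the bytes are 87 6D B4 49.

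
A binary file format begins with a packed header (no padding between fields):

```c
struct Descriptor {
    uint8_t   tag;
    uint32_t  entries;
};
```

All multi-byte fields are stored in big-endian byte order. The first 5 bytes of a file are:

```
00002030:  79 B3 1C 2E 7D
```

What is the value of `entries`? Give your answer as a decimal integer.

3004968573

`entries` follows `tag` (1 byte), so it starts at byte offset 1 and occupies 4 bytes.
Bytes at offsets 1..4: B3 1C 2E 7D.
Big-endian: lowest address holds the most-significant byte.
The bytes are already most-significant first: 0xB31C2E7D.
0xB31C2E7D = 3004968573.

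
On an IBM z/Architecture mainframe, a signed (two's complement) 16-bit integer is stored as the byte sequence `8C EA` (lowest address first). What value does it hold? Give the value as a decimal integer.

-29462

In big-endian order the high byte comes first in memory.
The bytes are already most-significant first: 0x8CEA.
Top bit is set, so as a signed 16-bit value this is 0x8CEA − 2^16 = -29462.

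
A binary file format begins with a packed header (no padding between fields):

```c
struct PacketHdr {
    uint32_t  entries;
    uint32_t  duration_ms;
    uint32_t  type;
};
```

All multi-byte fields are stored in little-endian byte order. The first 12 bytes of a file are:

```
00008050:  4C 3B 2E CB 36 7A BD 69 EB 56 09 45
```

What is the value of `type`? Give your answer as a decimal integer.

`type` follows `entries` (4 B), `duration_ms` (4 B), so it starts at offset 4 + 4 = 8 and occupies 4 bytes.
Bytes at offsets 8..11: EB 56 09 45.
Little-endian: lowest address holds the least-significant byte.
Reassemble most-significant byte first: 45 09 56 EB → 0x450956EB.
0x450956EB = 1158239979.

1158239979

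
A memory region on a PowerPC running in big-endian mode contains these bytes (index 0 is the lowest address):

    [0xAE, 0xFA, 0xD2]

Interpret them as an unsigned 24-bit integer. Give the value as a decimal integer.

In big-endian order the high byte comes first in memory.
The bytes are already most-significant first: 0xAEFAD2.
0xAEFAD2 = 11467474.

11467474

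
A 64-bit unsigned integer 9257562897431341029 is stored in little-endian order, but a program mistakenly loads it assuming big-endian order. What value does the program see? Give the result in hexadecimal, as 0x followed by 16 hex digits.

0xE5273B1368787980

9257562897431341029 in 64-bit hexadecimal is 0x80797868133B27E5.
Stored little-endian, the bytes at ascending addresses are E5 27 3B 13 68 78 79 80.
Read back as big-endian, the last byte is least significant, giving 0xE5273B1368787980.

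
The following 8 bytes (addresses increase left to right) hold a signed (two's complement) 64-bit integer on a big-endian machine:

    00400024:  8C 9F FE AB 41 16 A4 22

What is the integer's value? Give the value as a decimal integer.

-8313646375617780702

Big-endian stores the most-significant byte at the lowest address.
The bytes are already most-significant first: 0x8C9FFEAB4116A422.
Top bit is set, so as a signed 64-bit value this is 0x8C9FFEAB4116A422 − 2^64 = -8313646375617780702.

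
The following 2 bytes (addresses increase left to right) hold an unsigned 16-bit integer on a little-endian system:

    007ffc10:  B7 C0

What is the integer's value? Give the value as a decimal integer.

In little-endian order the low byte comes first in memory.
Reassemble most-significant byte first: C0 B7 → 0xC0B7.
0xC0B7 = 49335.

49335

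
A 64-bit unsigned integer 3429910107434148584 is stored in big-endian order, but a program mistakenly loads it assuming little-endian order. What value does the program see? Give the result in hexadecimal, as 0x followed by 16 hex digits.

0xE86222FD117D992F

3429910107434148584 in 64-bit hexadecimal is 0x2F997D11FD2262E8.
Stored big-endian, the bytes at ascending addresses are 2F 99 7D 11 FD 22 62 E8.
Read back as little-endian, the first byte is least significant, giving 0xE86222FD117D992F.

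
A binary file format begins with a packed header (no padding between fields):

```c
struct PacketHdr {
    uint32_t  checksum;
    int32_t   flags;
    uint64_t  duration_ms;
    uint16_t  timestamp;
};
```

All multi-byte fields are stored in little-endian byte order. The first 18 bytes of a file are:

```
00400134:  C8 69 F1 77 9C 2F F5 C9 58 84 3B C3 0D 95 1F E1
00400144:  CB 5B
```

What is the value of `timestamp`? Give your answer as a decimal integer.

`timestamp` follows `checksum` (4 B), `flags` (4 B), `duration_ms` (8 B), so it starts at offset 4 + 4 + 8 = 16 and occupies 2 bytes.
Bytes at offsets 16..17: CB 5B.
Little-endian stores the least-significant byte at the lowest address.
Reassemble most-significant byte first: 5B CB → 0x5BCB.
0x5BCB = 23499.

23499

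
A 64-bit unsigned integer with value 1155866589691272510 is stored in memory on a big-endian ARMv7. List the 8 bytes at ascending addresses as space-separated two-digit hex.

10 0A 76 8A 0E 4A 5D 3E

1155866589691272510 in hexadecimal, padded to 64 bits, is 0x100A768A0E4A5D3E.
Split into bytes (most-significant first): 10 0A 76 8A 0E 4A 5D 3E.
In big-endian order the high byte comes first in memory.
So the memory order matches the most-significant-first order: 10 0A 76 8A 0E 4A 5D 3E.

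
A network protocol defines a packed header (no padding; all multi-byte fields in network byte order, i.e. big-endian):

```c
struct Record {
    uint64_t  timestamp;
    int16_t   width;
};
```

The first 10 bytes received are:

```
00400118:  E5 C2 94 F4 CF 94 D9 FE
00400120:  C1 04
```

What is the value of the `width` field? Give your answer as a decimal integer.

-16124

`width` follows `timestamp` (8 bytes), so it starts at byte offset 8 and occupies 2 bytes.
Bytes at offsets 8..9: C1 04.
In big-endian order the high byte comes first in memory.
The bytes are already most-significant first: 0xC104.
Top bit is set, so as a signed 16-bit value this is 0xC104 − 2^16 = -16124.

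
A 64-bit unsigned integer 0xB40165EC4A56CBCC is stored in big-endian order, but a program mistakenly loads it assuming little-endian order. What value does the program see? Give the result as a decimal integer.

14756983483803173300

Stored big-endian, the bytes at ascending addresses are B4 01 65 EC 4A 56 CB CC.
Read back as little-endian, the first byte is least significant, giving 0xCCCB564AEC6501B4.
0xCCCB564AEC6501B4 = 14756983483803173300.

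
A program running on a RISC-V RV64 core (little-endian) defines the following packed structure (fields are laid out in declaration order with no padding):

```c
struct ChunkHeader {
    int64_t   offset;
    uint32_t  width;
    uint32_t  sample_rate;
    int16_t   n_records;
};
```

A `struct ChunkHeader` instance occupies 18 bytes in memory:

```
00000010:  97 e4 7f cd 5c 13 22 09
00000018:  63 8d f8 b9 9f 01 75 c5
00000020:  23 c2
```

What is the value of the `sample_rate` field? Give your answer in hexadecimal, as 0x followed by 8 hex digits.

0xC575019F

`sample_rate` follows `offset` (8 B), `width` (4 B), so it starts at offset 8 + 4 = 12 and occupies 4 bytes.
Bytes at offsets 12..15: 9F 01 75 C5.
Little-endian: lowest address holds the least-significant byte.
Reassemble most-significant byte first: C5 75 01 9F → 0xC575019F.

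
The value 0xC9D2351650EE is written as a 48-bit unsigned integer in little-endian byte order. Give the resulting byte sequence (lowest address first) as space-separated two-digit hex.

EE 50 16 35 D2 C9

Split into bytes (most-significant first): C9 D2 35 16 50 EE.
Little-endian: lowest address holds the least-significant byte.
So at ascending addresses the bytes are EE 50 16 35 D2 C9.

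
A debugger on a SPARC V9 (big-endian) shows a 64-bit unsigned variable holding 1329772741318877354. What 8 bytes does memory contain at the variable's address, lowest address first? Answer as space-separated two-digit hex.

1329772741318877354 in hexadecimal, padded to 64 bits, is 0x12744D43464F20AA.
Split into bytes (most-significant first): 12 74 4D 43 46 4F 20 AA.
In big-endian order the high byte comes first in memory.
So the memory order matches the most-significant-first order: 12 74 4D 43 46 4F 20 AA.

12 74 4D 43 46 4F 20 AA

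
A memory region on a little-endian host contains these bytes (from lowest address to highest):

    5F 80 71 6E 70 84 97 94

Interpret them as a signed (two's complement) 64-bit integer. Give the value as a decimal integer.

-7739571816188772257

In little-endian order the low byte comes first in memory.
Reassemble most-significant byte first: 94 97 84 70 6E 71 80 5F → 0x949784706E71805F.
Top bit is set, so as a signed 64-bit value this is 0x949784706E71805F − 2^64 = -7739571816188772257.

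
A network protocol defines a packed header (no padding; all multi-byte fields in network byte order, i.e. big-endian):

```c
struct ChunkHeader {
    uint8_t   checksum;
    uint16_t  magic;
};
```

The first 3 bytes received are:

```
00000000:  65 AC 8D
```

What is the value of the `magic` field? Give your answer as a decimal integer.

`magic` follows `checksum` (1 byte), so it starts at byte offset 1 and occupies 2 bytes.
Bytes at offsets 1..2: AC 8D.
Big-endian stores the most-significant byte at the lowest address.
The bytes are already most-significant first: 0xAC8D.
0xAC8D = 44173.

44173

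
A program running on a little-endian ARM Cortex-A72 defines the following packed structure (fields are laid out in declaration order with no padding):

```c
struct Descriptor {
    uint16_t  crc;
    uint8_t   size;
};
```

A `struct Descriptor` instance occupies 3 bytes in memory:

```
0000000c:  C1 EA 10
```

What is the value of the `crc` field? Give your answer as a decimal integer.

60097

`crc` is the first field, at byte offset 0, occupying 2 bytes.
Bytes at offsets 0..1: C1 EA.
Little-endian: lowest address holds the least-significant byte.
Reassemble most-significant byte first: EA C1 → 0xEAC1.
0xEAC1 = 60097.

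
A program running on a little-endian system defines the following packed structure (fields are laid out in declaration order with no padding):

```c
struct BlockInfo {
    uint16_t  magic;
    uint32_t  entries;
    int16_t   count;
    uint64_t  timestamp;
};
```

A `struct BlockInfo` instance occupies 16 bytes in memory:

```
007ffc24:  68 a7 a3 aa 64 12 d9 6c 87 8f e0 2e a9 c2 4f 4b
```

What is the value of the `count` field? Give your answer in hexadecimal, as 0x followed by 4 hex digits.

0x6CD9

`count` follows `magic` (2 B), `entries` (4 B), so it starts at offset 2 + 4 = 6 and occupies 2 bytes.
Bytes at offsets 6..7: D9 6C.
In little-endian order the low byte comes first in memory.
Reassemble most-significant byte first: 6C D9 → 0x6CD9.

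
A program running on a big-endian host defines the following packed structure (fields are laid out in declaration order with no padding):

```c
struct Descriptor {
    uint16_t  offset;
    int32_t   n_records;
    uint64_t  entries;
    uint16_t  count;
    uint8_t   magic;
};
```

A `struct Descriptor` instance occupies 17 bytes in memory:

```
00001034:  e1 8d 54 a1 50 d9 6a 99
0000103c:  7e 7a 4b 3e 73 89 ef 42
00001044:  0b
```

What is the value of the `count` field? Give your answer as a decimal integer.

`count` follows `offset` (2 B), `n_records` (4 B), `entries` (8 B), so it starts at offset 2 + 4 + 8 = 14 and occupies 2 bytes.
Bytes at offsets 14..15: EF 42.
In big-endian order the high byte comes first in memory.
The bytes are already most-significant first: 0xEF42.
0xEF42 = 61250.

61250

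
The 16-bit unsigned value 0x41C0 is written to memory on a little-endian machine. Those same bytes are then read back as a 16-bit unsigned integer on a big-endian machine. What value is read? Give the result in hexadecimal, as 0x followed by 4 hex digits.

0xC041

Stored little-endian, the bytes at ascending addresses are C0 41.
Read back as big-endian, the last byte is least significant, giving 0xC041.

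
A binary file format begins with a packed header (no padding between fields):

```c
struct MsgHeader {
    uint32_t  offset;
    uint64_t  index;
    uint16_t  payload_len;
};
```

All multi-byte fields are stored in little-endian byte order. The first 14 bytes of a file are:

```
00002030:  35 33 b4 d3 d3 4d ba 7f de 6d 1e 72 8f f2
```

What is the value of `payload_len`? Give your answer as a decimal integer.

62095

`payload_len` follows `offset` (4 B), `index` (8 B), so it starts at offset 4 + 8 = 12 and occupies 2 bytes.
Bytes at offsets 12..13: 8F F2.
Little-endian: lowest address holds the least-significant byte.
Reassemble most-significant byte first: F2 8F → 0xF28F.
0xF28F = 62095.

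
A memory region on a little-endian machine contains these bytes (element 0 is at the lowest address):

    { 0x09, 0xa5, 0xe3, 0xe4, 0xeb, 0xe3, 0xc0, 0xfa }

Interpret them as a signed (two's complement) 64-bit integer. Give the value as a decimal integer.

-378051766402177783

Little-endian stores the least-significant byte at the lowest address.
Reassemble most-significant byte first: FA C0 E3 EB E4 E3 A5 09 → 0xFAC0E3EBE4E3A509.
Top bit is set, so as a signed 64-bit value this is 0xFAC0E3EBE4E3A509 − 2^64 = -378051766402177783.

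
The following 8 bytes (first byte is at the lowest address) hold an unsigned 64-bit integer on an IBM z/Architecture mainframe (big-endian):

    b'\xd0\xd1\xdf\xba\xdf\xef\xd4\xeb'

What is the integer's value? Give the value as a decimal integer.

In big-endian order the high byte comes first in memory.
The bytes are already most-significant first: 0xD0D1DFBADFEFD4EB.
0xD0D1DFBADFEFD4EB = 15047053823735485675.

15047053823735485675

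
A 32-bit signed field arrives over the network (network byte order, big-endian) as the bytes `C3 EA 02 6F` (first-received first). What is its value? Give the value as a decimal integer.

In big-endian order the high byte comes first in memory.
The bytes are already most-significant first: 0xC3EA026F.
Top bit is set, so as a signed 32-bit value this is 0xC3EA026F − 2^32 = -1008074129.

-1008074129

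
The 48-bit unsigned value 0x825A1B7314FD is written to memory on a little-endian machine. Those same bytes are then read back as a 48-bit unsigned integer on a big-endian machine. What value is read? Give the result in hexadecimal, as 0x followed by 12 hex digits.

0xFD14731B5A82

Stored little-endian, the bytes at ascending addresses are FD 14 73 1B 5A 82.
Read back as big-endian, the last byte is least significant, giving 0xFD14731B5A82.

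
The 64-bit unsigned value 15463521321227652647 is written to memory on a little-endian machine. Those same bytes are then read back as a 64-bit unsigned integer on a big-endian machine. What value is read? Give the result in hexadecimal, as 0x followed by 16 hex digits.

15463521321227652647 in 64-bit hexadecimal is 0xD69976B660740E27.
Stored little-endian, the bytes at ascending addresses are 27 0E 74 60 B6 76 99 D6.
Read back as big-endian, the last byte is least significant, giving 0x270E7460B67699D6.

0x270E7460B67699D6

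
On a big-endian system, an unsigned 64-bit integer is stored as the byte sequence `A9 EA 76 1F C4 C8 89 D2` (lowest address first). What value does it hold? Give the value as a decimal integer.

Big-endian stores the most-significant byte at the lowest address.
The bytes are already most-significant first: 0xA9EA761FC4C889D2.
0xA9EA761FC4C889D2 = 12243728415777655250.

12243728415777655250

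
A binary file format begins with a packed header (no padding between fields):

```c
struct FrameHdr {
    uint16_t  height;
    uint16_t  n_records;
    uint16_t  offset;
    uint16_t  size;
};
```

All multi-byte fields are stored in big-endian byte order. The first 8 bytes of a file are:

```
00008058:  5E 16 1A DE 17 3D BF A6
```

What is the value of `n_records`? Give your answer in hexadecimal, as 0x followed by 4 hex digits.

`n_records` follows `height` (2 bytes), so it starts at byte offset 2 and occupies 2 bytes.
Bytes at offsets 2..3: 1A DE.
In big-endian order the high byte comes first in memory.
The bytes are already most-significant first: 0x1ADE.

0x1ADE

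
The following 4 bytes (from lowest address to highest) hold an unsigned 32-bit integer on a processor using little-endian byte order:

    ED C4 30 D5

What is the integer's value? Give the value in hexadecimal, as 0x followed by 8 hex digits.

0xD530C4ED

Little-endian: lowest address holds the least-significant byte.
Reassemble most-significant byte first: D5 30 C4 ED → 0xD530C4ED.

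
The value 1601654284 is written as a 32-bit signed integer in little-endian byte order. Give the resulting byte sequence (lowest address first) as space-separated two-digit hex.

1601654284 in hexadecimal, padded to 32 bits, is 0x5F774E0C.
Split into bytes (most-significant first): 5F 77 4E 0C.
Little-endian: lowest address holds the least-significant byte.
So at ascending addresses the bytes are 0C 4E 77 5F.

0C 4E 77 5F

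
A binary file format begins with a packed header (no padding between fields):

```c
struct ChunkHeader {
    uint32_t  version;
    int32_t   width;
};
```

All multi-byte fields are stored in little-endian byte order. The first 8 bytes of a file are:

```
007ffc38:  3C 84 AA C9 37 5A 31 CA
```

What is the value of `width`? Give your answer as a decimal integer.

`width` follows `version` (4 bytes), so it starts at byte offset 4 and occupies 4 bytes.
Bytes at offsets 4..7: 37 5A 31 CA.
In little-endian order the low byte comes first in memory.
Reassemble most-significant byte first: CA 31 5A 37 → 0xCA315A37.
Top bit is set, so as a signed 32-bit value this is 0xCA315A37 − 2^32 = -902735305.

-902735305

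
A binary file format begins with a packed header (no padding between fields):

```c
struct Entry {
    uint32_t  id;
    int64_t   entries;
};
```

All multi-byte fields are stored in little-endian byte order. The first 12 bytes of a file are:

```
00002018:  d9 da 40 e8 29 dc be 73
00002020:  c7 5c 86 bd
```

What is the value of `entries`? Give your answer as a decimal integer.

`entries` follows `id` (4 bytes), so it starts at byte offset 4 and occupies 8 bytes.
Bytes at offsets 4..11: 29 DC BE 73 C7 5C 86 BD.
In little-endian order the low byte comes first in memory.
Reassemble most-significant byte first: BD 86 5C C7 73 BE DC 29 → 0xBD865CC773BEDC29.
Top bit is set, so as a signed 64-bit value this is 0xBD865CC773BEDC29 − 2^64 = -4790039141951808471.

-4790039141951808471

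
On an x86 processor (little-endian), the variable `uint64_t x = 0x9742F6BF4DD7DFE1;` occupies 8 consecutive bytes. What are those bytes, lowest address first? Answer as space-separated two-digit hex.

E1 DF D7 4D BF F6 42 97

Split into bytes (most-significant first): 97 42 F6 BF 4D D7 DF E1.
In little-endian order the low byte comes first in memory.
So at ascending addresses the bytes are E1 DF D7 4D BF F6 42 97.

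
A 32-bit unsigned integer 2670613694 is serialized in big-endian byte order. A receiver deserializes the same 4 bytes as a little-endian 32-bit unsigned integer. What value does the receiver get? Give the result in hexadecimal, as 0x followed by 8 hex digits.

0xBE542E9F

2670613694 in 32-bit hexadecimal is 0x9F2E54BE.
Stored big-endian, the bytes at ascending addresses are 9F 2E 54 BE.
Read back as little-endian, the first byte is least significant, giving 0xBE542E9F.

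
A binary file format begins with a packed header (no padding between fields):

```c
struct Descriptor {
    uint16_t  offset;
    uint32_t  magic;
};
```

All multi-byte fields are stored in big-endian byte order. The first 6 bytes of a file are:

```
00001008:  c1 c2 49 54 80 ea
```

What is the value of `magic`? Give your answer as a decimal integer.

`magic` follows `offset` (2 bytes), so it starts at byte offset 2 and occupies 4 bytes.
Bytes at offsets 2..5: 49 54 80 EA.
In big-endian order the high byte comes first in memory.
The bytes are already most-significant first: 0x495480EA.
0x495480EA = 1230274794.

1230274794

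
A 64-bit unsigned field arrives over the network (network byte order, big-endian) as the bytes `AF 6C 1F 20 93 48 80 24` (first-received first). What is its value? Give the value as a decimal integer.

12640512478892556324

Big-endian: lowest address holds the most-significant byte.
The bytes are already most-significant first: 0xAF6C1F2093488024.
0xAF6C1F2093488024 = 12640512478892556324.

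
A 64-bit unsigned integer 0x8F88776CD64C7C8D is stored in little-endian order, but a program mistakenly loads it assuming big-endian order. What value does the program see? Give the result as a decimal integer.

Stored little-endian, the bytes at ascending addresses are 8D 7C 4C D6 6C 77 88 8F.
Read back as big-endian, the last byte is least significant, giving 0x8D7C4CD66C77888F.
0x8D7C4CD66C77888F = 10195108140286445711.

10195108140286445711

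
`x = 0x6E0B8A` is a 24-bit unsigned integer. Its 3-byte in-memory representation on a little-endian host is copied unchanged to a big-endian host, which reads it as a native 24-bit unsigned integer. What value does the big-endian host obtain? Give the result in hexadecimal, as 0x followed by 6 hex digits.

0x8A0B6E

Stored little-endian, the bytes at ascending addresses are 8A 0B 6E.
Read back as big-endian, the last byte is least significant, giving 0x8A0B6E.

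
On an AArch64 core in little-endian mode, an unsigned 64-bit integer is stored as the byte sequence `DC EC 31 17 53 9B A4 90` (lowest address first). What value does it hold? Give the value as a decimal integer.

In little-endian order the low byte comes first in memory.
Reassemble most-significant byte first: 90 A4 9B 53 17 31 EC DC → 0x90A49B531731ECDC.
0x90A49B531731ECDC = 10422626218815909084.

10422626218815909084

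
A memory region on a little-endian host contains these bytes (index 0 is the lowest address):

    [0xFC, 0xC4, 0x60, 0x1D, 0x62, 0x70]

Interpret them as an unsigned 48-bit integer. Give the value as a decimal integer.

Little-endian stores the least-significant byte at the lowest address.
Reassemble most-significant byte first: 70 62 1D 60 C4 FC → 0x70621D60C4FC.
0x70621D60C4FC = 123566701987068.

123566701987068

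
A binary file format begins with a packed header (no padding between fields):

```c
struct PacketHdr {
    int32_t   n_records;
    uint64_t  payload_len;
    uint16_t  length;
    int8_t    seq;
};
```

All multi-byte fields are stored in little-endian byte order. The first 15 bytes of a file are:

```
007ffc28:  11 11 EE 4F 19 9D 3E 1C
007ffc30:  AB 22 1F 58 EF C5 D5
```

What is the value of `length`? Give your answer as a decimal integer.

50671

`length` follows `n_records` (4 B), `payload_len` (8 B), so it starts at offset 4 + 8 = 12 and occupies 2 bytes.
Bytes at offsets 12..13: EF C5.
Little-endian: lowest address holds the least-significant byte.
Reassemble most-significant byte first: C5 EF → 0xC5EF.
0xC5EF = 50671.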